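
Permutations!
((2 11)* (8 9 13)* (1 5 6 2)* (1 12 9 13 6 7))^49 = (1 5 7)(2 6 9 12 11)(8 13)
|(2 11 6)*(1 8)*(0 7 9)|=|(0 7 9)(1 8)(2 11 6)|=6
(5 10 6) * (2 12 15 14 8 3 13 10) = (2 12 15 14 8 3 13 10 6 5) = [0, 1, 12, 13, 4, 2, 5, 7, 3, 9, 6, 11, 15, 10, 8, 14]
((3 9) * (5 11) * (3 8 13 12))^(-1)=(3 12 13 8 9)(5 11)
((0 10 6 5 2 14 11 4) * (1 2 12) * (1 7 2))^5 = ((0 10 6 5 12 7 2 14 11 4))^5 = (0 7)(2 10)(4 12)(5 11)(6 14)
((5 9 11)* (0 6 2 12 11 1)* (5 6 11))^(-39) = ((0 11 6 2 12 5 9 1))^(-39) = (0 11 6 2 12 5 9 1)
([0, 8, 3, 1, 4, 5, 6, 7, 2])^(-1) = [0, 3, 8, 2, 4, 5, 6, 7, 1]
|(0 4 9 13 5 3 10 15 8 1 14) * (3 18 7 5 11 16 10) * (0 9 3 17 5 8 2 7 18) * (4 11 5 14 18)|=17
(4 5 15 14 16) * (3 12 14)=(3 12 14 16 4 5 15)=[0, 1, 2, 12, 5, 15, 6, 7, 8, 9, 10, 11, 14, 13, 16, 3, 4]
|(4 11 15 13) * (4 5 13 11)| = |(5 13)(11 15)| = 2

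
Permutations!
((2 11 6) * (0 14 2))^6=((0 14 2 11 6))^6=(0 14 2 11 6)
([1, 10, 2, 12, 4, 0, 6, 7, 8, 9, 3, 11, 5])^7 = (0 1 10 3 12 5)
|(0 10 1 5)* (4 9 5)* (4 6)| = 7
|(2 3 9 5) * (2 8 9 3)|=3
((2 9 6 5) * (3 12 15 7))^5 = (2 9 6 5)(3 12 15 7)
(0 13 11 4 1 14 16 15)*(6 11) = [13, 14, 2, 3, 1, 5, 11, 7, 8, 9, 10, 4, 12, 6, 16, 0, 15] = (0 13 6 11 4 1 14 16 15)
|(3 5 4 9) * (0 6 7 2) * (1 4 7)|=9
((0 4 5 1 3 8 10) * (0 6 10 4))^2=(10)(1 8 5 3 4)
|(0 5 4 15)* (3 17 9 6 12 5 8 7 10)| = 12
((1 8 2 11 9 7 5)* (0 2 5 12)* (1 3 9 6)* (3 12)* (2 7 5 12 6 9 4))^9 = (0 1 9 4)(2 7 8 5)(3 12 6 11)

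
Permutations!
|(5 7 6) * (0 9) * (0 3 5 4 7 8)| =|(0 9 3 5 8)(4 7 6)| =15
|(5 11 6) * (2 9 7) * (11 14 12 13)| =6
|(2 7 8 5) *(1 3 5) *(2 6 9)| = 8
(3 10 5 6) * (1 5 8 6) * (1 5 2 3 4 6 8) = (1 2 3 10)(4 6) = [0, 2, 3, 10, 6, 5, 4, 7, 8, 9, 1]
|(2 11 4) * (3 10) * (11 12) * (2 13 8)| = |(2 12 11 4 13 8)(3 10)| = 6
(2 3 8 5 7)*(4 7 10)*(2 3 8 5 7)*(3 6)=(2 8 7 6 3 5 10 4)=[0, 1, 8, 5, 2, 10, 3, 6, 7, 9, 4]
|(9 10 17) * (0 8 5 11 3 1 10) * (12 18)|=18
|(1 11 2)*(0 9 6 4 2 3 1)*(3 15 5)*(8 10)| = 10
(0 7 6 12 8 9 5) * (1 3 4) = (0 7 6 12 8 9 5)(1 3 4) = [7, 3, 2, 4, 1, 0, 12, 6, 9, 5, 10, 11, 8]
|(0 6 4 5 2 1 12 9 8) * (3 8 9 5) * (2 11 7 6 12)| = 18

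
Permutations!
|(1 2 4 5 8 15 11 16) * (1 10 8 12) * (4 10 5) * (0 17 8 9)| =12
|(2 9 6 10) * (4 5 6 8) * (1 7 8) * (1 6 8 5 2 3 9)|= 12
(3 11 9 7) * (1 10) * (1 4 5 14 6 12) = (1 10 4 5 14 6 12)(3 11 9 7) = [0, 10, 2, 11, 5, 14, 12, 3, 8, 7, 4, 9, 1, 13, 6]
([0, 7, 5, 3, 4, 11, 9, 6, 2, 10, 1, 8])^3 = (1 9 7 10 6)(2 8 11 5)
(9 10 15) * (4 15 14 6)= [0, 1, 2, 3, 15, 5, 4, 7, 8, 10, 14, 11, 12, 13, 6, 9]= (4 15 9 10 14 6)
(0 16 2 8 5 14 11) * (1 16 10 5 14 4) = (0 10 5 4 1 16 2 8 14 11) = [10, 16, 8, 3, 1, 4, 6, 7, 14, 9, 5, 0, 12, 13, 11, 15, 2]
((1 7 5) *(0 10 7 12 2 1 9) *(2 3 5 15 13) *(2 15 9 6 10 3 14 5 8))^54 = (15)(0 14)(1 7)(2 10)(3 5)(6 8)(9 12)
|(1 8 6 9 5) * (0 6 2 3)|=8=|(0 6 9 5 1 8 2 3)|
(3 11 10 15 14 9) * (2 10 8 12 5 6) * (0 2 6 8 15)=(0 2 10)(3 11 15 14 9)(5 8 12)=[2, 1, 10, 11, 4, 8, 6, 7, 12, 3, 0, 15, 5, 13, 9, 14]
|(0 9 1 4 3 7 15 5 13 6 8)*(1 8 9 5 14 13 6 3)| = 10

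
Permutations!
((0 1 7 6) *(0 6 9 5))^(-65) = ((0 1 7 9 5))^(-65) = (9)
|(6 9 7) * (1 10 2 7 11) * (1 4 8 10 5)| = |(1 5)(2 7 6 9 11 4 8 10)| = 8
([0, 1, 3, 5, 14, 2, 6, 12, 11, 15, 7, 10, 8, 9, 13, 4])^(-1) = (2 5 3)(4 15 9 13 14)(7 10 11 8 12)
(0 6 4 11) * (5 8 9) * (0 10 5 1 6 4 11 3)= (0 4 3)(1 6 11 10 5 8 9)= [4, 6, 2, 0, 3, 8, 11, 7, 9, 1, 5, 10]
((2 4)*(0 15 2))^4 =(15)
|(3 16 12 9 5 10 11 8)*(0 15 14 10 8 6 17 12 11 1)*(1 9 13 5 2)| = |(0 15 14 10 9 2 1)(3 16 11 6 17 12 13 5 8)| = 63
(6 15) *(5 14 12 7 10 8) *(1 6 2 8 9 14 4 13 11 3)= [0, 6, 8, 1, 13, 4, 15, 10, 5, 14, 9, 3, 7, 11, 12, 2]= (1 6 15 2 8 5 4 13 11 3)(7 10 9 14 12)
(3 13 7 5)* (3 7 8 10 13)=(5 7)(8 10 13)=[0, 1, 2, 3, 4, 7, 6, 5, 10, 9, 13, 11, 12, 8]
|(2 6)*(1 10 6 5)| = |(1 10 6 2 5)| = 5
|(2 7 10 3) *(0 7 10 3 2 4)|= 4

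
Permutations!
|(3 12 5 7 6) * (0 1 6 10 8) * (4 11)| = |(0 1 6 3 12 5 7 10 8)(4 11)| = 18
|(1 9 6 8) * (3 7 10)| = 12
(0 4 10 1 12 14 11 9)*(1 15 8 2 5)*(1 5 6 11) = (0 4 10 15 8 2 6 11 9)(1 12 14) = [4, 12, 6, 3, 10, 5, 11, 7, 2, 0, 15, 9, 14, 13, 1, 8]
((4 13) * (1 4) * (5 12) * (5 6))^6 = ((1 4 13)(5 12 6))^6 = (13)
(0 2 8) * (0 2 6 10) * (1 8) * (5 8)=(0 6 10)(1 5 8 2)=[6, 5, 1, 3, 4, 8, 10, 7, 2, 9, 0]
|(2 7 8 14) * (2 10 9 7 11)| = |(2 11)(7 8 14 10 9)| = 10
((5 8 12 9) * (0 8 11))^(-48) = (12)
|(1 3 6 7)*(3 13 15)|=|(1 13 15 3 6 7)|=6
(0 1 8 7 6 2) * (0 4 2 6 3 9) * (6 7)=[1, 8, 4, 9, 2, 5, 7, 3, 6, 0]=(0 1 8 6 7 3 9)(2 4)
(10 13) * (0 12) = [12, 1, 2, 3, 4, 5, 6, 7, 8, 9, 13, 11, 0, 10] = (0 12)(10 13)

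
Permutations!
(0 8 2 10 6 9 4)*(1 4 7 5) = [8, 4, 10, 3, 0, 1, 9, 5, 2, 7, 6] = (0 8 2 10 6 9 7 5 1 4)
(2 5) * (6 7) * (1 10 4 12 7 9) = (1 10 4 12 7 6 9)(2 5) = [0, 10, 5, 3, 12, 2, 9, 6, 8, 1, 4, 11, 7]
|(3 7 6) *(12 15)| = |(3 7 6)(12 15)| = 6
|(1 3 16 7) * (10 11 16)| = 6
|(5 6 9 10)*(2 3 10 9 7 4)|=|(2 3 10 5 6 7 4)|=7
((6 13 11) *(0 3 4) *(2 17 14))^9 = (17)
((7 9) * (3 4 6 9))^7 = (3 6 7 4 9)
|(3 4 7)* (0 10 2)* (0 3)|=6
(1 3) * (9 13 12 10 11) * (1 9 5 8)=(1 3 9 13 12 10 11 5 8)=[0, 3, 2, 9, 4, 8, 6, 7, 1, 13, 11, 5, 10, 12]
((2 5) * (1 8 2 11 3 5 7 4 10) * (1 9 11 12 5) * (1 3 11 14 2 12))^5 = (1 8 12 5)(2 14 9 10 4 7)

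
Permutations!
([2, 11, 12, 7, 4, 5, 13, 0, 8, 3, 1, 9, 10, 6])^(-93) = (0 9 10)(1 2 3)(6 13)(7 11 12)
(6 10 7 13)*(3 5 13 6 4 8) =(3 5 13 4 8)(6 10 7) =[0, 1, 2, 5, 8, 13, 10, 6, 3, 9, 7, 11, 12, 4]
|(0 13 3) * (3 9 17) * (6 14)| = |(0 13 9 17 3)(6 14)| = 10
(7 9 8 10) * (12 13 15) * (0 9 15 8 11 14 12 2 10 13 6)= (0 9 11 14 12 6)(2 10 7 15)(8 13)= [9, 1, 10, 3, 4, 5, 0, 15, 13, 11, 7, 14, 6, 8, 12, 2]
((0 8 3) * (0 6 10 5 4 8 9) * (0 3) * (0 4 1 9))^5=((1 9 3 6 10 5)(4 8))^5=(1 5 10 6 3 9)(4 8)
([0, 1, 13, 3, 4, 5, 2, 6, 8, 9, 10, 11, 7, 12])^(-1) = (2 6 7 12 13)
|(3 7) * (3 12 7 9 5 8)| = |(3 9 5 8)(7 12)| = 4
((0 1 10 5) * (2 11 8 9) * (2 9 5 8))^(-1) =(0 5 8 10 1)(2 11)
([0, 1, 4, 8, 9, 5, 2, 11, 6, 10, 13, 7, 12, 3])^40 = (13)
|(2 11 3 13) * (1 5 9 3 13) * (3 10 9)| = 6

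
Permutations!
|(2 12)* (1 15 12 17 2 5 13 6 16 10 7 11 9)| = |(1 15 12 5 13 6 16 10 7 11 9)(2 17)| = 22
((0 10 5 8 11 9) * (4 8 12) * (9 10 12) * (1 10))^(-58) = (0 1 12 10 4 5 8 9 11)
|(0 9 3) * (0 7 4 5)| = 6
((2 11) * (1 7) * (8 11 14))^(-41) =((1 7)(2 14 8 11))^(-41) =(1 7)(2 11 8 14)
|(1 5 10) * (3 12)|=6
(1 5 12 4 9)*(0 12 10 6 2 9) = (0 12 4)(1 5 10 6 2 9) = [12, 5, 9, 3, 0, 10, 2, 7, 8, 1, 6, 11, 4]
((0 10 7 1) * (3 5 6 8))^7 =((0 10 7 1)(3 5 6 8))^7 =(0 1 7 10)(3 8 6 5)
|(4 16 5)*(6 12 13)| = 3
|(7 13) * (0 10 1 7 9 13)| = |(0 10 1 7)(9 13)| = 4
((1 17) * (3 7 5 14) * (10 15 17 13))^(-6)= (1 17 15 10 13)(3 5)(7 14)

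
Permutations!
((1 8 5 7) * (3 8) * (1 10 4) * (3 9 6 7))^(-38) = (1 10 6)(3 8 5)(4 7 9)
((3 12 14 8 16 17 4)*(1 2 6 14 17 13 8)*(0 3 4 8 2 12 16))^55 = ((0 3 16 13 2 6 14 1 12 17 8))^55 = (17)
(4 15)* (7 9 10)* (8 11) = (4 15)(7 9 10)(8 11) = [0, 1, 2, 3, 15, 5, 6, 9, 11, 10, 7, 8, 12, 13, 14, 4]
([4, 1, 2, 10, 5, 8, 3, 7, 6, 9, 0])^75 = [3, 1, 2, 8, 10, 0, 5, 7, 4, 9, 6]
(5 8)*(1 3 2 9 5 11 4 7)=(1 3 2 9 5 8 11 4 7)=[0, 3, 9, 2, 7, 8, 6, 1, 11, 5, 10, 4]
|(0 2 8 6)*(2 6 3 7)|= |(0 6)(2 8 3 7)|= 4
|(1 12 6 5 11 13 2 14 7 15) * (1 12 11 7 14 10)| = |(1 11 13 2 10)(5 7 15 12 6)| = 5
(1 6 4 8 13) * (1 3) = (1 6 4 8 13 3) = [0, 6, 2, 1, 8, 5, 4, 7, 13, 9, 10, 11, 12, 3]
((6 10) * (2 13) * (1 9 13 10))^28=((1 9 13 2 10 6))^28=(1 10 13)(2 9 6)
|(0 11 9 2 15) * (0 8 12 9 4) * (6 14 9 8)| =|(0 11 4)(2 15 6 14 9)(8 12)| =30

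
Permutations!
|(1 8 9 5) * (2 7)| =|(1 8 9 5)(2 7)| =4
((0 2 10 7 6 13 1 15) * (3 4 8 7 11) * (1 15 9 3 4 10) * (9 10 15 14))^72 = (0 1 11 8 6 14 3)(2 10 4 7 13 9 15)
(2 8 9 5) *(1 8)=[0, 8, 1, 3, 4, 2, 6, 7, 9, 5]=(1 8 9 5 2)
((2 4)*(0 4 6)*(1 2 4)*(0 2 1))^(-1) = (2 6) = ((2 6))^(-1)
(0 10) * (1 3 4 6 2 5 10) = (0 1 3 4 6 2 5 10) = [1, 3, 5, 4, 6, 10, 2, 7, 8, 9, 0]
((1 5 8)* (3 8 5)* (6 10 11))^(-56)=(1 3 8)(6 10 11)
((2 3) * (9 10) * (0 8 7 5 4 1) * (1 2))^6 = ((0 8 7 5 4 2 3 1)(9 10))^6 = (10)(0 3 4 7)(1 2 5 8)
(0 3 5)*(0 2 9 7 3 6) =(0 6)(2 9 7 3 5) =[6, 1, 9, 5, 4, 2, 0, 3, 8, 7]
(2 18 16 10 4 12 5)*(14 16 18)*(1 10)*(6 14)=(18)(1 10 4 12 5 2 6 14 16)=[0, 10, 6, 3, 12, 2, 14, 7, 8, 9, 4, 11, 5, 13, 16, 15, 1, 17, 18]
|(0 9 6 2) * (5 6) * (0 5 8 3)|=12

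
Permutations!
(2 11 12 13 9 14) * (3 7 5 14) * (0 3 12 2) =(0 3 7 5 14)(2 11)(9 12 13) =[3, 1, 11, 7, 4, 14, 6, 5, 8, 12, 10, 2, 13, 9, 0]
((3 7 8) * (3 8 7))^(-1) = ((8))^(-1) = (8)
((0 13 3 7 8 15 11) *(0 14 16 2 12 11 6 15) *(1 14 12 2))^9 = (16)(0 8 7 3 13)(6 15)(11 12)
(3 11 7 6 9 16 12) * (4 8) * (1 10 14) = (1 10 14)(3 11 7 6 9 16 12)(4 8) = [0, 10, 2, 11, 8, 5, 9, 6, 4, 16, 14, 7, 3, 13, 1, 15, 12]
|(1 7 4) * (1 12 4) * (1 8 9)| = |(1 7 8 9)(4 12)| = 4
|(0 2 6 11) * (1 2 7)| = |(0 7 1 2 6 11)| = 6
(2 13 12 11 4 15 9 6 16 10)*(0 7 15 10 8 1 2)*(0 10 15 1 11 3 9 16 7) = (1 2 13 12 3 9 6 7)(4 15 16 8 11) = [0, 2, 13, 9, 15, 5, 7, 1, 11, 6, 10, 4, 3, 12, 14, 16, 8]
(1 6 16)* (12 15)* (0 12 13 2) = (0 12 15 13 2)(1 6 16) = [12, 6, 0, 3, 4, 5, 16, 7, 8, 9, 10, 11, 15, 2, 14, 13, 1]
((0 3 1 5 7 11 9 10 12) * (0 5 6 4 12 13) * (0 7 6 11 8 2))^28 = ((0 3 1 11 9 10 13 7 8 2)(4 12 5 6))^28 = (0 8 13 9 1)(2 7 10 11 3)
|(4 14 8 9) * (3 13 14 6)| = 7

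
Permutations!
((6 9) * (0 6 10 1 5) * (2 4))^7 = (0 6 9 10 1 5)(2 4)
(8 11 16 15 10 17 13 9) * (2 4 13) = (2 4 13 9 8 11 16 15 10 17) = [0, 1, 4, 3, 13, 5, 6, 7, 11, 8, 17, 16, 12, 9, 14, 10, 15, 2]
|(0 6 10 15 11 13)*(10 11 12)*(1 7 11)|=6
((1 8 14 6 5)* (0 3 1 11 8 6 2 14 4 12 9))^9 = (0 9 12 4 8 11 5 6 1 3)(2 14)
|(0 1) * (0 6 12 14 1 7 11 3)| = |(0 7 11 3)(1 6 12 14)| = 4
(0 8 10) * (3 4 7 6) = [8, 1, 2, 4, 7, 5, 3, 6, 10, 9, 0] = (0 8 10)(3 4 7 6)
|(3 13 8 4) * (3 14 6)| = |(3 13 8 4 14 6)| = 6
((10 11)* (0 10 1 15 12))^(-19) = ((0 10 11 1 15 12))^(-19) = (0 12 15 1 11 10)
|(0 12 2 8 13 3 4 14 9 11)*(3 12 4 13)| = 5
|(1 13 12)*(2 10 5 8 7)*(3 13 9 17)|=|(1 9 17 3 13 12)(2 10 5 8 7)|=30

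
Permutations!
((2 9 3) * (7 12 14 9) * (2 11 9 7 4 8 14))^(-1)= (2 12 7 14 8 4)(3 9 11)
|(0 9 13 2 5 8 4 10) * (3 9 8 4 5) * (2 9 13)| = |(0 8 5 4 10)(2 3 13 9)| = 20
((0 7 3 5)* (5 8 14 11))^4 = (0 14 7 11 3 5 8)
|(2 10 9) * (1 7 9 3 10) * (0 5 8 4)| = |(0 5 8 4)(1 7 9 2)(3 10)| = 4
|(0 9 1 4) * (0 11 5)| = 6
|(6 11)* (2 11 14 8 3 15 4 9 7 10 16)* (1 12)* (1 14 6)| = 13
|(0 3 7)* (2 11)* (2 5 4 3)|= 7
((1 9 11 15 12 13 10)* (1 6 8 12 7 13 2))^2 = (1 11 7 10 8 2 9 15 13 6 12) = ((1 9 11 15 7 13 10 6 8 12 2))^2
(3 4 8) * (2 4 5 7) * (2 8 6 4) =[0, 1, 2, 5, 6, 7, 4, 8, 3] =(3 5 7 8)(4 6)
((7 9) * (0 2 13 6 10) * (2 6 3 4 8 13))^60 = ((0 6 10)(3 4 8 13)(7 9))^60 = (13)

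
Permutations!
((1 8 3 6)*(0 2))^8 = ((0 2)(1 8 3 6))^8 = (8)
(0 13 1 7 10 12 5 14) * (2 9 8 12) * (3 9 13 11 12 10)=(0 11 12 5 14)(1 7 3 9 8 10 2 13)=[11, 7, 13, 9, 4, 14, 6, 3, 10, 8, 2, 12, 5, 1, 0]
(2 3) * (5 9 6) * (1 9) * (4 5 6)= (1 9 4 5)(2 3)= [0, 9, 3, 2, 5, 1, 6, 7, 8, 4]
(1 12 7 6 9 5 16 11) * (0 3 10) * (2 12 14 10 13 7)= (0 3 13 7 6 9 5 16 11 1 14 10)(2 12)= [3, 14, 12, 13, 4, 16, 9, 6, 8, 5, 0, 1, 2, 7, 10, 15, 11]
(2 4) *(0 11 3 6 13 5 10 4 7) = (0 11 3 6 13 5 10 4 2 7) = [11, 1, 7, 6, 2, 10, 13, 0, 8, 9, 4, 3, 12, 5]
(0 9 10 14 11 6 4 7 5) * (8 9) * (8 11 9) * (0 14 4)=(0 11 6)(4 7 5 14 9 10)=[11, 1, 2, 3, 7, 14, 0, 5, 8, 10, 4, 6, 12, 13, 9]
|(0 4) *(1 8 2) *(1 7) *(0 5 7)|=7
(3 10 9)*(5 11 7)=[0, 1, 2, 10, 4, 11, 6, 5, 8, 3, 9, 7]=(3 10 9)(5 11 7)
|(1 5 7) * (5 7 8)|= |(1 7)(5 8)|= 2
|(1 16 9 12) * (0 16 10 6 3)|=|(0 16 9 12 1 10 6 3)|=8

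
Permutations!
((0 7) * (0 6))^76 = ((0 7 6))^76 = (0 7 6)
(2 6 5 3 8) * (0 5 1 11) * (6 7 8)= [5, 11, 7, 6, 4, 3, 1, 8, 2, 9, 10, 0]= (0 5 3 6 1 11)(2 7 8)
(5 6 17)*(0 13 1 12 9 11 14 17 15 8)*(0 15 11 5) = (0 13 1 12 9 5 6 11 14 17)(8 15) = [13, 12, 2, 3, 4, 6, 11, 7, 15, 5, 10, 14, 9, 1, 17, 8, 16, 0]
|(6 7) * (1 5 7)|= 4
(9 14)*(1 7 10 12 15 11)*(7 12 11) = [0, 12, 2, 3, 4, 5, 6, 10, 8, 14, 11, 1, 15, 13, 9, 7] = (1 12 15 7 10 11)(9 14)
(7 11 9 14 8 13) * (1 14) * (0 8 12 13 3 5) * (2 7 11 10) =(0 8 3 5)(1 14 12 13 11 9)(2 7 10) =[8, 14, 7, 5, 4, 0, 6, 10, 3, 1, 2, 9, 13, 11, 12]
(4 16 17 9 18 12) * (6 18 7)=(4 16 17 9 7 6 18 12)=[0, 1, 2, 3, 16, 5, 18, 6, 8, 7, 10, 11, 4, 13, 14, 15, 17, 9, 12]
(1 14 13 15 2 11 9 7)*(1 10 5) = [0, 14, 11, 3, 4, 1, 6, 10, 8, 7, 5, 9, 12, 15, 13, 2] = (1 14 13 15 2 11 9 7 10 5)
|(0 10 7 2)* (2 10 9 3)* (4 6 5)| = 12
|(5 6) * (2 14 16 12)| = |(2 14 16 12)(5 6)| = 4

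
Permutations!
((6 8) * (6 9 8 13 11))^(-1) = (6 11 13)(8 9)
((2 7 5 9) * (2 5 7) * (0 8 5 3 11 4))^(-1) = ((0 8 5 9 3 11 4))^(-1) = (0 4 11 3 9 5 8)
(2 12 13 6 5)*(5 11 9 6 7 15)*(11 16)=(2 12 13 7 15 5)(6 16 11 9)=[0, 1, 12, 3, 4, 2, 16, 15, 8, 6, 10, 9, 13, 7, 14, 5, 11]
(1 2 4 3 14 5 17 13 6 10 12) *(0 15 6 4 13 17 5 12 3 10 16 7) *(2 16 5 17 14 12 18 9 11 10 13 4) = [15, 16, 4, 12, 13, 17, 5, 0, 8, 11, 3, 10, 1, 2, 18, 6, 7, 14, 9] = (0 15 6 5 17 14 18 9 11 10 3 12 1 16 7)(2 4 13)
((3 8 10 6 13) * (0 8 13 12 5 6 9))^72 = ((0 8 10 9)(3 13)(5 6 12))^72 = (13)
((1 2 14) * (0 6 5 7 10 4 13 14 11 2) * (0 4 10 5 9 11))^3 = ((0 6 9 11 2)(1 4 13 14)(5 7))^3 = (0 11 6 2 9)(1 14 13 4)(5 7)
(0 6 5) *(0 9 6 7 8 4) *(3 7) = (0 3 7 8 4)(5 9 6) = [3, 1, 2, 7, 0, 9, 5, 8, 4, 6]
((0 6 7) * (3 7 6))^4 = (0 3 7)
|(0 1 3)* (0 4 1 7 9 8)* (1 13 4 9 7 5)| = 6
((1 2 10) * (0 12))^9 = (0 12)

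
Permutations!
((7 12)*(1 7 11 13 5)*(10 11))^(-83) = (1 7 12 10 11 13 5)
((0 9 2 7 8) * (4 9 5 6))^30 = (0 7 9 6)(2 4 5 8)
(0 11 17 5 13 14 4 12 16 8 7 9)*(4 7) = (0 11 17 5 13 14 7 9)(4 12 16 8) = [11, 1, 2, 3, 12, 13, 6, 9, 4, 0, 10, 17, 16, 14, 7, 15, 8, 5]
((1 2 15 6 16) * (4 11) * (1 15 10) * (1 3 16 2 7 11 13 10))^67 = ((1 7 11 4 13 10 3 16 15 6 2))^67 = (1 7 11 4 13 10 3 16 15 6 2)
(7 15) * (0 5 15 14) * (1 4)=(0 5 15 7 14)(1 4)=[5, 4, 2, 3, 1, 15, 6, 14, 8, 9, 10, 11, 12, 13, 0, 7]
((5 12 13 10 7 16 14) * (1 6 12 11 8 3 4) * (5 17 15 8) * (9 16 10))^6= ((1 6 12 13 9 16 14 17 15 8 3 4)(5 11)(7 10))^6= (1 14)(3 9)(4 16)(6 17)(8 13)(12 15)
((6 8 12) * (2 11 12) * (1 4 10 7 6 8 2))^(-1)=((1 4 10 7 6 2 11 12 8))^(-1)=(1 8 12 11 2 6 7 10 4)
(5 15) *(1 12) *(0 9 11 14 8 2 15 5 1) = (0 9 11 14 8 2 15 1 12) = [9, 12, 15, 3, 4, 5, 6, 7, 2, 11, 10, 14, 0, 13, 8, 1]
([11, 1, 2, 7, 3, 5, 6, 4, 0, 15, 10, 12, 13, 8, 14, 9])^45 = [0, 1, 2, 3, 4, 5, 6, 7, 8, 15, 10, 11, 12, 13, 14, 9]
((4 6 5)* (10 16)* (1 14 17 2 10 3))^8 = (1 14 17 2 10 16 3)(4 5 6)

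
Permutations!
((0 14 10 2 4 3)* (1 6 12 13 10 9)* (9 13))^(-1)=((0 14 13 10 2 4 3)(1 6 12 9))^(-1)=(0 3 4 2 10 13 14)(1 9 12 6)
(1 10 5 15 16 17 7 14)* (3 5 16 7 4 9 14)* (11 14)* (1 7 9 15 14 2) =[0, 10, 1, 5, 15, 14, 6, 3, 8, 11, 16, 2, 12, 13, 7, 9, 17, 4] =(1 10 16 17 4 15 9 11 2)(3 5 14 7)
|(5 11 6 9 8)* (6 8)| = |(5 11 8)(6 9)| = 6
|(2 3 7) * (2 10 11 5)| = 6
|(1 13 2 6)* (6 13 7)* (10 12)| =6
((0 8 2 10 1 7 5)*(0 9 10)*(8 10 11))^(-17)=(0 10 1 7 5 9 11 8 2)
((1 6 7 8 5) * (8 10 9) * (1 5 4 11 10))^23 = (1 7 6)(4 9 11 8 10)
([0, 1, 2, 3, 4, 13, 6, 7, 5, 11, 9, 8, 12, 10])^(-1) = [0, 1, 2, 3, 4, 8, 6, 7, 11, 10, 13, 9, 12, 5]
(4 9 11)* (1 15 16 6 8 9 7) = [0, 15, 2, 3, 7, 5, 8, 1, 9, 11, 10, 4, 12, 13, 14, 16, 6] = (1 15 16 6 8 9 11 4 7)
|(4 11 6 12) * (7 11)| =5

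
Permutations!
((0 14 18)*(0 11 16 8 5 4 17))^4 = ((0 14 18 11 16 8 5 4 17))^4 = (0 16 17 11 4 18 5 14 8)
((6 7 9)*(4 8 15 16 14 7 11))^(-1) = ((4 8 15 16 14 7 9 6 11))^(-1) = (4 11 6 9 7 14 16 15 8)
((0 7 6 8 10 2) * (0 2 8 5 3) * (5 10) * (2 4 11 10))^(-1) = ((0 7 6 2 4 11 10 8 5 3))^(-1) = (0 3 5 8 10 11 4 2 6 7)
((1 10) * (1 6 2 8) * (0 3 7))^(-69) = ((0 3 7)(1 10 6 2 8))^(-69) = (1 10 6 2 8)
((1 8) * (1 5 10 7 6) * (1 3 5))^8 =((1 8)(3 5 10 7 6))^8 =(3 7 5 6 10)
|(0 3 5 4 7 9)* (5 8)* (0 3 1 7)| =8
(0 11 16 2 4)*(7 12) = (0 11 16 2 4)(7 12) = [11, 1, 4, 3, 0, 5, 6, 12, 8, 9, 10, 16, 7, 13, 14, 15, 2]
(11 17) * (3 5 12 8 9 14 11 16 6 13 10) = (3 5 12 8 9 14 11 17 16 6 13 10) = [0, 1, 2, 5, 4, 12, 13, 7, 9, 14, 3, 17, 8, 10, 11, 15, 6, 16]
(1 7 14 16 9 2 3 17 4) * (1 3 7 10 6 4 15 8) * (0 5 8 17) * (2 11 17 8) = (0 5 2 7 14 16 9 11 17 15 8 1 10 6 4 3) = [5, 10, 7, 0, 3, 2, 4, 14, 1, 11, 6, 17, 12, 13, 16, 8, 9, 15]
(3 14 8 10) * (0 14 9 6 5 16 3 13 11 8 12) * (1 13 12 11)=(0 14 11 8 10 12)(1 13)(3 9 6 5 16)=[14, 13, 2, 9, 4, 16, 5, 7, 10, 6, 12, 8, 0, 1, 11, 15, 3]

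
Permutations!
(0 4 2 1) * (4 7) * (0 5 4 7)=(7)(1 5 4 2)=[0, 5, 1, 3, 2, 4, 6, 7]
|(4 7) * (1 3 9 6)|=|(1 3 9 6)(4 7)|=4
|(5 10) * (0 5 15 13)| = 5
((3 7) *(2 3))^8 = (2 7 3)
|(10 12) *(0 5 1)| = |(0 5 1)(10 12)| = 6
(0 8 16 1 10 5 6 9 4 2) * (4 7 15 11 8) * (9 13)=(0 4 2)(1 10 5 6 13 9 7 15 11 8 16)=[4, 10, 0, 3, 2, 6, 13, 15, 16, 7, 5, 8, 12, 9, 14, 11, 1]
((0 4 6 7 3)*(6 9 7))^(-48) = ((0 4 9 7 3))^(-48) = (0 9 3 4 7)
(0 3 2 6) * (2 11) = (0 3 11 2 6) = [3, 1, 6, 11, 4, 5, 0, 7, 8, 9, 10, 2]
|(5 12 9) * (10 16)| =|(5 12 9)(10 16)| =6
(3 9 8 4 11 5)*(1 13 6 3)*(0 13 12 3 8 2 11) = (0 13 6 8 4)(1 12 3 9 2 11 5) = [13, 12, 11, 9, 0, 1, 8, 7, 4, 2, 10, 5, 3, 6]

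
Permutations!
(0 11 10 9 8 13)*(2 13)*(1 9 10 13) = [11, 9, 1, 3, 4, 5, 6, 7, 2, 8, 10, 13, 12, 0] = (0 11 13)(1 9 8 2)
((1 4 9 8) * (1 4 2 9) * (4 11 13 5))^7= (1 4 5 13 11 8 9 2)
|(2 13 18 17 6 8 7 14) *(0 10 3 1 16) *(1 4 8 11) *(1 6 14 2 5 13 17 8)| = 24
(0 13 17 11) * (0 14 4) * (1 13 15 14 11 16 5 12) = (0 15 14 4)(1 13 17 16 5 12) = [15, 13, 2, 3, 0, 12, 6, 7, 8, 9, 10, 11, 1, 17, 4, 14, 5, 16]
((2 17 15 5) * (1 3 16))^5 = ((1 3 16)(2 17 15 5))^5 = (1 16 3)(2 17 15 5)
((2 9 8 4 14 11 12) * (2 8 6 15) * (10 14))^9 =((2 9 6 15)(4 10 14 11 12 8))^9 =(2 9 6 15)(4 11)(8 14)(10 12)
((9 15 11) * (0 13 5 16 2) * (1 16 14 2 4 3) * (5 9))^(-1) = (0 2 14 5 11 15 9 13)(1 3 4 16)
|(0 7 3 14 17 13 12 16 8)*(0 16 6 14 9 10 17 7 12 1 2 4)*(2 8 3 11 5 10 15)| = |(0 12 6 14 7 11 5 10 17 13 1 8 16 3 9 15 2 4)| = 18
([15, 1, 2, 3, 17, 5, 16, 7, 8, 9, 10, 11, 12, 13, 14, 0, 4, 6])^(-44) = (17)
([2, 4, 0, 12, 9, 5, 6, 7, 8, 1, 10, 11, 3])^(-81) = (0 2)(3 12)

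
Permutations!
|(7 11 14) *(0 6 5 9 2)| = |(0 6 5 9 2)(7 11 14)| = 15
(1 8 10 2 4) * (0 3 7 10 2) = [3, 8, 4, 7, 1, 5, 6, 10, 2, 9, 0] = (0 3 7 10)(1 8 2 4)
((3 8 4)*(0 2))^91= ((0 2)(3 8 4))^91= (0 2)(3 8 4)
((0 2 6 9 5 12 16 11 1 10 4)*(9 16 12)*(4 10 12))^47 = (0 4 12 1 11 16 6 2)(5 9)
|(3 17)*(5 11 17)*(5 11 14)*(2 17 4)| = 10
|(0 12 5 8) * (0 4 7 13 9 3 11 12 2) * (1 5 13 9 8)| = |(0 2)(1 5)(3 11 12 13 8 4 7 9)| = 8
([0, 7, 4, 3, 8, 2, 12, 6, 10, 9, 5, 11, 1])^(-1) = (1 12 6 7)(2 5 10 8 4)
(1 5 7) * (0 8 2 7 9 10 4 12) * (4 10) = (0 8 2 7 1 5 9 4 12) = [8, 5, 7, 3, 12, 9, 6, 1, 2, 4, 10, 11, 0]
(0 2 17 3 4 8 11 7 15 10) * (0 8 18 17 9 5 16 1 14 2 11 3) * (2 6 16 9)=[11, 14, 2, 4, 18, 9, 16, 15, 3, 5, 8, 7, 12, 13, 6, 10, 1, 0, 17]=(0 11 7 15 10 8 3 4 18 17)(1 14 6 16)(5 9)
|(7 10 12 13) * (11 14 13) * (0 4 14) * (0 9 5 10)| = |(0 4 14 13 7)(5 10 12 11 9)| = 5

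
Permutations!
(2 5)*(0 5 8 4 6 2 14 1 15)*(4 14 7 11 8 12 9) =(0 5 7 11 8 14 1 15)(2 12 9 4 6) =[5, 15, 12, 3, 6, 7, 2, 11, 14, 4, 10, 8, 9, 13, 1, 0]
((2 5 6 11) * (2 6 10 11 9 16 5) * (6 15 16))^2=(5 11 16 10 15)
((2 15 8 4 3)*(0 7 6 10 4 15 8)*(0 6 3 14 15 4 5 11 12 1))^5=(0 4 5 7 14 11 3 15 12 2 6 1 8 10)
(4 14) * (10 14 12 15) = (4 12 15 10 14) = [0, 1, 2, 3, 12, 5, 6, 7, 8, 9, 14, 11, 15, 13, 4, 10]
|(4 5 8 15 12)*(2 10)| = 10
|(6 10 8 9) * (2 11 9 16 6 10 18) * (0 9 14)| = 10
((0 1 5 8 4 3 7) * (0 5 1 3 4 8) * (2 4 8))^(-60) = (8)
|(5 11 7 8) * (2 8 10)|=|(2 8 5 11 7 10)|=6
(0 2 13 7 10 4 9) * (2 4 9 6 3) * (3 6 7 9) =[4, 1, 13, 2, 7, 5, 6, 10, 8, 0, 3, 11, 12, 9] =(0 4 7 10 3 2 13 9)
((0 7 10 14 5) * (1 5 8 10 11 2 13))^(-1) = (0 5 1 13 2 11 7)(8 14 10)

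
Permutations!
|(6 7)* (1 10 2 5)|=4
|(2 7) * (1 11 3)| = 6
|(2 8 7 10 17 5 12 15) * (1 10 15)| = 20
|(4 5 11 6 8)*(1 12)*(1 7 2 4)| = |(1 12 7 2 4 5 11 6 8)| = 9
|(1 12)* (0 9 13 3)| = 4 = |(0 9 13 3)(1 12)|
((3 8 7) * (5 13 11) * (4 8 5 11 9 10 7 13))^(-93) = (3 8 10 5 13 7 4 9)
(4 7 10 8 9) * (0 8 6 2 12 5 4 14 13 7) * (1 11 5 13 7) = [8, 11, 12, 3, 0, 4, 2, 10, 9, 14, 6, 5, 13, 1, 7] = (0 8 9 14 7 10 6 2 12 13 1 11 5 4)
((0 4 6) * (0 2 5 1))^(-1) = (0 1 5 2 6 4) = ((0 4 6 2 5 1))^(-1)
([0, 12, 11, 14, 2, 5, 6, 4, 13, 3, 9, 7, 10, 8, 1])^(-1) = (1 14 3 9 10 12)(2 4 7 11)(8 13)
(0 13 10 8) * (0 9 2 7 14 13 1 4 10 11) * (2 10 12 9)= (0 1 4 12 9 10 8 2 7 14 13 11)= [1, 4, 7, 3, 12, 5, 6, 14, 2, 10, 8, 0, 9, 11, 13]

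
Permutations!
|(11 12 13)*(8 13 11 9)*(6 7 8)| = |(6 7 8 13 9)(11 12)| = 10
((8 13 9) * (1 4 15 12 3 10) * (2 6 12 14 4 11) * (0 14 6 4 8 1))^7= (0 2)(1 3)(4 14)(6 13)(8 15)(9 12)(10 11)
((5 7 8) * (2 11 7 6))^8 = (2 7 5)(6 11 8)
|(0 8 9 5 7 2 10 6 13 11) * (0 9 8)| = 8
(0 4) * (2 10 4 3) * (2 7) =(0 3 7 2 10 4) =[3, 1, 10, 7, 0, 5, 6, 2, 8, 9, 4]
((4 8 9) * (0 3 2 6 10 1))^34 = (0 10 2)(1 6 3)(4 8 9) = ((0 3 2 6 10 1)(4 8 9))^34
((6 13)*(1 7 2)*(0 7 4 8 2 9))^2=((0 7 9)(1 4 8 2)(6 13))^2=(13)(0 9 7)(1 8)(2 4)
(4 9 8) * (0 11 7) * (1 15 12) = (0 11 7)(1 15 12)(4 9 8) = [11, 15, 2, 3, 9, 5, 6, 0, 4, 8, 10, 7, 1, 13, 14, 12]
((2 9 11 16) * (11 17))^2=((2 9 17 11 16))^2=(2 17 16 9 11)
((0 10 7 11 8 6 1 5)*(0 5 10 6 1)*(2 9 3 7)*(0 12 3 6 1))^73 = ((0 1 10 2 9 6 12 3 7 11 8))^73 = (0 3 2 8 12 10 11 6 1 7 9)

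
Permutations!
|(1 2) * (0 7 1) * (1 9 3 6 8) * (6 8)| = |(0 7 9 3 8 1 2)| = 7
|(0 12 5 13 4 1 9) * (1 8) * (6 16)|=8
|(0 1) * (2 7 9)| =6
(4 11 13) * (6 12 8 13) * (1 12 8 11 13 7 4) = (1 12 11 6 8 7 4 13) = [0, 12, 2, 3, 13, 5, 8, 4, 7, 9, 10, 6, 11, 1]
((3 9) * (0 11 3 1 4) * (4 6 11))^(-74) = ((0 4)(1 6 11 3 9))^(-74) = (1 6 11 3 9)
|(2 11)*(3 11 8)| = 4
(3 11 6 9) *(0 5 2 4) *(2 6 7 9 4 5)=(0 2 5 6 4)(3 11 7 9)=[2, 1, 5, 11, 0, 6, 4, 9, 8, 3, 10, 7]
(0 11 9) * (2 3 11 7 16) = (0 7 16 2 3 11 9) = [7, 1, 3, 11, 4, 5, 6, 16, 8, 0, 10, 9, 12, 13, 14, 15, 2]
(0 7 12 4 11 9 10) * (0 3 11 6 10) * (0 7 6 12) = (0 6 10 3 11 9 7)(4 12) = [6, 1, 2, 11, 12, 5, 10, 0, 8, 7, 3, 9, 4]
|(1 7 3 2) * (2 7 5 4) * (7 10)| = 12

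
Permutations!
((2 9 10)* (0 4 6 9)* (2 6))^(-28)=((0 4 2)(6 9 10))^(-28)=(0 2 4)(6 10 9)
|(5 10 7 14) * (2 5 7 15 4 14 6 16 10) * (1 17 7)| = 18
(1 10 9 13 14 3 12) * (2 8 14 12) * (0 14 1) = (0 14 3 2 8 1 10 9 13 12) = [14, 10, 8, 2, 4, 5, 6, 7, 1, 13, 9, 11, 0, 12, 3]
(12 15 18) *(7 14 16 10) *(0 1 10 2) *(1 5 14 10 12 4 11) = (0 5 14 16 2)(1 12 15 18 4 11)(7 10) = [5, 12, 0, 3, 11, 14, 6, 10, 8, 9, 7, 1, 15, 13, 16, 18, 2, 17, 4]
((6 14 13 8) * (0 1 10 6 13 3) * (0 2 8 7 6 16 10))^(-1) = (0 1)(2 3 14 6 7 13 8)(10 16)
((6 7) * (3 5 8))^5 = (3 8 5)(6 7)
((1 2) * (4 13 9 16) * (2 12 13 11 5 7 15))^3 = ((1 12 13 9 16 4 11 5 7 15 2))^3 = (1 9 11 15 12 16 5 2 13 4 7)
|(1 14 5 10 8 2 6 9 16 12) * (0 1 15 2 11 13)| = |(0 1 14 5 10 8 11 13)(2 6 9 16 12 15)| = 24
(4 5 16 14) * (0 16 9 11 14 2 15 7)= (0 16 2 15 7)(4 5 9 11 14)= [16, 1, 15, 3, 5, 9, 6, 0, 8, 11, 10, 14, 12, 13, 4, 7, 2]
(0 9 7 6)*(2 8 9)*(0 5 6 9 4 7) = (0 2 8 4 7 9)(5 6) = [2, 1, 8, 3, 7, 6, 5, 9, 4, 0]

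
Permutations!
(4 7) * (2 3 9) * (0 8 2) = (0 8 2 3 9)(4 7) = [8, 1, 3, 9, 7, 5, 6, 4, 2, 0]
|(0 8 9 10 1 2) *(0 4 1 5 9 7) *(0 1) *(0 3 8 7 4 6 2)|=6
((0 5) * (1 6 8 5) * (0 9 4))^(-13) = ((0 1 6 8 5 9 4))^(-13) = (0 1 6 8 5 9 4)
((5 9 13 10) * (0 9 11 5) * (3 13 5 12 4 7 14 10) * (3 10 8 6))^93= (0 5 12 7 8 3 10 9 11 4 14 6 13)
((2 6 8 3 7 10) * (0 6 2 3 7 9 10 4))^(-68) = (0 8 4 6 7)(3 9 10)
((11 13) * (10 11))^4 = (10 11 13)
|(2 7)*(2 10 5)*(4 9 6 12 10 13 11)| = 10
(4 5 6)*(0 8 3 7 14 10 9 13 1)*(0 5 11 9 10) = (0 8 3 7 14)(1 5 6 4 11 9 13) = [8, 5, 2, 7, 11, 6, 4, 14, 3, 13, 10, 9, 12, 1, 0]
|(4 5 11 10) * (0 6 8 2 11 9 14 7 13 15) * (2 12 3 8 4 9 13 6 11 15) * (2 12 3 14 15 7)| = |(0 11 10 9 15)(2 7 6 4 5 13 12 14)(3 8)| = 40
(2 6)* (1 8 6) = (1 8 6 2) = [0, 8, 1, 3, 4, 5, 2, 7, 6]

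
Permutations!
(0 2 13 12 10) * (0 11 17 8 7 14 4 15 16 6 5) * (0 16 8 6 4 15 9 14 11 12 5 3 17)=(0 2 13 5 16 4 9 14 15 8 7 11)(3 17 6)(10 12)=[2, 1, 13, 17, 9, 16, 3, 11, 7, 14, 12, 0, 10, 5, 15, 8, 4, 6]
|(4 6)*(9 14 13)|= 6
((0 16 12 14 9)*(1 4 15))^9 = (0 9 14 12 16)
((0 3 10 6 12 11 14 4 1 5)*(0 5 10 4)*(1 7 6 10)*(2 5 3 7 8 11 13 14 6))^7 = (0 11 2 12 3 14 8 7 6 5 13 4)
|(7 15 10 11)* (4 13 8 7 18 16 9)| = |(4 13 8 7 15 10 11 18 16 9)| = 10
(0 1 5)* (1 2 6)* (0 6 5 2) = (1 2 5 6) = [0, 2, 5, 3, 4, 6, 1]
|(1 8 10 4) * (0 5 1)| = 6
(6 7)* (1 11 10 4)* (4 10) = (1 11 4)(6 7) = [0, 11, 2, 3, 1, 5, 7, 6, 8, 9, 10, 4]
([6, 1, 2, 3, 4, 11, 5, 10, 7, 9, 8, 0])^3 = (0 11 5 6)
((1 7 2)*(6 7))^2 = (1 7)(2 6)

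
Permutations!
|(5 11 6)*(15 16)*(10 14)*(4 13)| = 6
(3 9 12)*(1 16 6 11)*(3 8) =(1 16 6 11)(3 9 12 8) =[0, 16, 2, 9, 4, 5, 11, 7, 3, 12, 10, 1, 8, 13, 14, 15, 6]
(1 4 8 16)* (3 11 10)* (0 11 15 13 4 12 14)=(0 11 10 3 15 13 4 8 16 1 12 14)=[11, 12, 2, 15, 8, 5, 6, 7, 16, 9, 3, 10, 14, 4, 0, 13, 1]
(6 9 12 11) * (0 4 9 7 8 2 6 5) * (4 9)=[9, 1, 6, 3, 4, 0, 7, 8, 2, 12, 10, 5, 11]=(0 9 12 11 5)(2 6 7 8)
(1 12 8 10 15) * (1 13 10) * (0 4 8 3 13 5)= [4, 12, 2, 13, 8, 0, 6, 7, 1, 9, 15, 11, 3, 10, 14, 5]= (0 4 8 1 12 3 13 10 15 5)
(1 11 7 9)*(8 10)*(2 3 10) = (1 11 7 9)(2 3 10 8) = [0, 11, 3, 10, 4, 5, 6, 9, 2, 1, 8, 7]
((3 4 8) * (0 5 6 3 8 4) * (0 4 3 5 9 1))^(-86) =(0 9 1)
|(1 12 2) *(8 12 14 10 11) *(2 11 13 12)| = |(1 14 10 13 12 11 8 2)| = 8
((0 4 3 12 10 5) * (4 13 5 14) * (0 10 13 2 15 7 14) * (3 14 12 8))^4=((0 2 15 7 12 13 5 10)(3 8)(4 14))^4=(0 12)(2 13)(5 15)(7 10)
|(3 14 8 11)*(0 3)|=5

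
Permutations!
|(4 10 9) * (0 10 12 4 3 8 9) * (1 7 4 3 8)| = 10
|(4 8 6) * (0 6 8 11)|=4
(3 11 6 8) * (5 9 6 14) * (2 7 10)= [0, 1, 7, 11, 4, 9, 8, 10, 3, 6, 2, 14, 12, 13, 5]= (2 7 10)(3 11 14 5 9 6 8)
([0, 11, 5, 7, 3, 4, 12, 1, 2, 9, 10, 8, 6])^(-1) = [0, 7, 8, 4, 5, 2, 12, 3, 11, 9, 10, 1, 6]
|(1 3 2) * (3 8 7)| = 5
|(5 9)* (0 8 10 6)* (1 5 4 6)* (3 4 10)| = |(0 8 3 4 6)(1 5 9 10)| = 20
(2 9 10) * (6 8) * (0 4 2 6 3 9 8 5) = (0 4 2 8 3 9 10 6 5) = [4, 1, 8, 9, 2, 0, 5, 7, 3, 10, 6]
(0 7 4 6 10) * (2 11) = (0 7 4 6 10)(2 11) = [7, 1, 11, 3, 6, 5, 10, 4, 8, 9, 0, 2]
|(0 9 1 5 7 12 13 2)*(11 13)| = |(0 9 1 5 7 12 11 13 2)| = 9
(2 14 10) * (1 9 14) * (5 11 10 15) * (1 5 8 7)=(1 9 14 15 8 7)(2 5 11 10)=[0, 9, 5, 3, 4, 11, 6, 1, 7, 14, 2, 10, 12, 13, 15, 8]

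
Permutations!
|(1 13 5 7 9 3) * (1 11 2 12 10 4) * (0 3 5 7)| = 12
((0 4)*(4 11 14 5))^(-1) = (0 4 5 14 11)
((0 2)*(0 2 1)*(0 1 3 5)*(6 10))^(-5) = ((0 3 5)(6 10))^(-5) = (0 3 5)(6 10)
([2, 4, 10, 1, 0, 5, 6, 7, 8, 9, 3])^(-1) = [4, 3, 0, 10, 1, 5, 6, 7, 8, 9, 2]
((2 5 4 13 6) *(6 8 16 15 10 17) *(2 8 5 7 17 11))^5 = (2 16 7 15 17 10 6 11 8)(4 5 13)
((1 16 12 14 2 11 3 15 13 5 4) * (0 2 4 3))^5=((0 2 11)(1 16 12 14 4)(3 15 13 5))^5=(16)(0 11 2)(3 15 13 5)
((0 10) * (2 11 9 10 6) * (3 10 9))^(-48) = (11)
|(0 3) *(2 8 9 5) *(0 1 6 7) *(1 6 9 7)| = |(0 3 6 1 9 5 2 8 7)| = 9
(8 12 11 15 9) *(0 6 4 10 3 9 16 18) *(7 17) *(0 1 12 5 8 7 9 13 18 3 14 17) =(0 6 4 10 14 17 9 7)(1 12 11 15 16 3 13 18)(5 8) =[6, 12, 2, 13, 10, 8, 4, 0, 5, 7, 14, 15, 11, 18, 17, 16, 3, 9, 1]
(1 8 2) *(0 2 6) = [2, 8, 1, 3, 4, 5, 0, 7, 6] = (0 2 1 8 6)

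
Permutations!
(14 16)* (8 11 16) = [0, 1, 2, 3, 4, 5, 6, 7, 11, 9, 10, 16, 12, 13, 8, 15, 14] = (8 11 16 14)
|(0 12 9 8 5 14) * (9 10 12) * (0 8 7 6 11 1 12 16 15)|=30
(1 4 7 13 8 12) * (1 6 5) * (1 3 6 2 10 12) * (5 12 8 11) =(1 4 7 13 11 5 3 6 12 2 10 8) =[0, 4, 10, 6, 7, 3, 12, 13, 1, 9, 8, 5, 2, 11]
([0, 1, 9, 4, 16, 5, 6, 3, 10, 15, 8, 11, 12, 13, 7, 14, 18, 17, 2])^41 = [0, 1, 3, 9, 15, 5, 6, 2, 10, 4, 8, 11, 12, 13, 18, 16, 14, 17, 7]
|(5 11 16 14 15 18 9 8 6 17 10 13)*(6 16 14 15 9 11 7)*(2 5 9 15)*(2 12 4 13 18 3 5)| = 30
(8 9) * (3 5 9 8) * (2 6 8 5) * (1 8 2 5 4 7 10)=(1 8 4 7 10)(2 6)(3 5 9)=[0, 8, 6, 5, 7, 9, 2, 10, 4, 3, 1]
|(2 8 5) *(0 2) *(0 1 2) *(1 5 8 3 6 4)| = |(8)(1 2 3 6 4)| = 5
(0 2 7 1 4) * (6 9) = [2, 4, 7, 3, 0, 5, 9, 1, 8, 6] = (0 2 7 1 4)(6 9)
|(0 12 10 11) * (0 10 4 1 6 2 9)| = |(0 12 4 1 6 2 9)(10 11)| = 14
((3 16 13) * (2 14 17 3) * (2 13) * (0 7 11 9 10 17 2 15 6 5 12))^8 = ((0 7 11 9 10 17 3 16 15 6 5 12)(2 14))^8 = (0 15 10)(3 11 5)(6 17 7)(9 12 16)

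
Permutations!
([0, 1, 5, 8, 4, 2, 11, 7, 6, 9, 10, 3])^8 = (11)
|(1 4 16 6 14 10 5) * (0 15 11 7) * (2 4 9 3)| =20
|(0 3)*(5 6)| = |(0 3)(5 6)| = 2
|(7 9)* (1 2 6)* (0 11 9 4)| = 15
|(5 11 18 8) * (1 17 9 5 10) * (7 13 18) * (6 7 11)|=10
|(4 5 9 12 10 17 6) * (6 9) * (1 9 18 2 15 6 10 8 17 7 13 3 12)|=26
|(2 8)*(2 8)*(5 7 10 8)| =|(5 7 10 8)| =4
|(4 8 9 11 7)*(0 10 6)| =|(0 10 6)(4 8 9 11 7)| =15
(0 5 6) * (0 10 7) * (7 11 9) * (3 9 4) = (0 5 6 10 11 4 3 9 7) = [5, 1, 2, 9, 3, 6, 10, 0, 8, 7, 11, 4]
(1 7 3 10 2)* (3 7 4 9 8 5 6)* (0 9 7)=[9, 4, 1, 10, 7, 6, 3, 0, 5, 8, 2]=(0 9 8 5 6 3 10 2 1 4 7)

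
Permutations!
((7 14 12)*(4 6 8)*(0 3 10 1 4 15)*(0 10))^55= ((0 3)(1 4 6 8 15 10)(7 14 12))^55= (0 3)(1 4 6 8 15 10)(7 14 12)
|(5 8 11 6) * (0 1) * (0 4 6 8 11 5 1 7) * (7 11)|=15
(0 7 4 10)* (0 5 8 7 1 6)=[1, 6, 2, 3, 10, 8, 0, 4, 7, 9, 5]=(0 1 6)(4 10 5 8 7)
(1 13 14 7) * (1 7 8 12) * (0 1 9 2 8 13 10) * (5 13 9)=(0 1 10)(2 8 12 5 13 14 9)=[1, 10, 8, 3, 4, 13, 6, 7, 12, 2, 0, 11, 5, 14, 9]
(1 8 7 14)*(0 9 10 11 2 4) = (0 9 10 11 2 4)(1 8 7 14) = [9, 8, 4, 3, 0, 5, 6, 14, 7, 10, 11, 2, 12, 13, 1]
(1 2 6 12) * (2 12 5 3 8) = [0, 12, 6, 8, 4, 3, 5, 7, 2, 9, 10, 11, 1] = (1 12)(2 6 5 3 8)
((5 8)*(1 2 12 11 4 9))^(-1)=(1 9 4 11 12 2)(5 8)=((1 2 12 11 4 9)(5 8))^(-1)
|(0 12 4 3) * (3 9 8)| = |(0 12 4 9 8 3)| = 6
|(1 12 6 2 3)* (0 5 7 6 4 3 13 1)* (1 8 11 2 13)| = |(0 5 7 6 13 8 11 2 1 12 4 3)| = 12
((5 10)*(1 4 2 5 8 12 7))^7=((1 4 2 5 10 8 12 7))^7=(1 7 12 8 10 5 2 4)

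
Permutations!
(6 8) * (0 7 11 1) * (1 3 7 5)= (0 5 1)(3 7 11)(6 8)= [5, 0, 2, 7, 4, 1, 8, 11, 6, 9, 10, 3]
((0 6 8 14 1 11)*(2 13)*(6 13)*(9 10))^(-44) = (0 8)(1 2)(6 11)(13 14)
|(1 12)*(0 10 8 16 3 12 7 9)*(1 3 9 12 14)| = |(0 10 8 16 9)(1 7 12 3 14)| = 5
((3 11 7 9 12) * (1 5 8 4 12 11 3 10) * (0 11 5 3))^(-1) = (0 3 1 10 12 4 8 5 9 7 11)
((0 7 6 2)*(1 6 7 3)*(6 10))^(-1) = (0 2 6 10 1 3)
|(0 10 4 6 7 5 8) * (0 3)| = |(0 10 4 6 7 5 8 3)| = 8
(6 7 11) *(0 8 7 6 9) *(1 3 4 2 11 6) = (0 8 7 6 1 3 4 2 11 9) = [8, 3, 11, 4, 2, 5, 1, 6, 7, 0, 10, 9]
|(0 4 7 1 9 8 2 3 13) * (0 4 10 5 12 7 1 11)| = 42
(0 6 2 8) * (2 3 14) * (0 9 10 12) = (0 6 3 14 2 8 9 10 12) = [6, 1, 8, 14, 4, 5, 3, 7, 9, 10, 12, 11, 0, 13, 2]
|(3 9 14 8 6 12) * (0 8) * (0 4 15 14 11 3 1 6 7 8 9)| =12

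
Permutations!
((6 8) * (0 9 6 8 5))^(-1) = (0 5 6 9)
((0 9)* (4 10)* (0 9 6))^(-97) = (0 6)(4 10)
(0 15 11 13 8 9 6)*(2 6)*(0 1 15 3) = (0 3)(1 15 11 13 8 9 2 6) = [3, 15, 6, 0, 4, 5, 1, 7, 9, 2, 10, 13, 12, 8, 14, 11]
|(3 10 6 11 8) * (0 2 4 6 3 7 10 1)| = |(0 2 4 6 11 8 7 10 3 1)| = 10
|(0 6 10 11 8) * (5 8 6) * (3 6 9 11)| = |(0 5 8)(3 6 10)(9 11)| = 6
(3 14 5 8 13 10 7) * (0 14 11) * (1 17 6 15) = (0 14 5 8 13 10 7 3 11)(1 17 6 15) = [14, 17, 2, 11, 4, 8, 15, 3, 13, 9, 7, 0, 12, 10, 5, 1, 16, 6]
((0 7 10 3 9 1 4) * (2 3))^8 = ((0 7 10 2 3 9 1 4))^8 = (10)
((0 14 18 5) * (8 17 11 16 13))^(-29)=((0 14 18 5)(8 17 11 16 13))^(-29)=(0 5 18 14)(8 17 11 16 13)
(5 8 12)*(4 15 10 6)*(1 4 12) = [0, 4, 2, 3, 15, 8, 12, 7, 1, 9, 6, 11, 5, 13, 14, 10] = (1 4 15 10 6 12 5 8)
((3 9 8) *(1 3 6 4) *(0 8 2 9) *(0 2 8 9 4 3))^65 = (0 9 8 6 3 2 4 1)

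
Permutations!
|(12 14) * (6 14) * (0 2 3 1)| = 12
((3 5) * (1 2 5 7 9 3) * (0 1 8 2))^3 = ((0 1)(2 5 8)(3 7 9))^3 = (9)(0 1)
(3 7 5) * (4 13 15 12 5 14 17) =(3 7 14 17 4 13 15 12 5) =[0, 1, 2, 7, 13, 3, 6, 14, 8, 9, 10, 11, 5, 15, 17, 12, 16, 4]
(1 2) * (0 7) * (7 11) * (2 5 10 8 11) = [2, 5, 1, 3, 4, 10, 6, 0, 11, 9, 8, 7] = (0 2 1 5 10 8 11 7)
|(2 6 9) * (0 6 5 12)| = |(0 6 9 2 5 12)| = 6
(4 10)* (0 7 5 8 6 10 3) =(0 7 5 8 6 10 4 3) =[7, 1, 2, 0, 3, 8, 10, 5, 6, 9, 4]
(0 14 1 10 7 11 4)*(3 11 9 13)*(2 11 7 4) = (0 14 1 10 4)(2 11)(3 7 9 13) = [14, 10, 11, 7, 0, 5, 6, 9, 8, 13, 4, 2, 12, 3, 1]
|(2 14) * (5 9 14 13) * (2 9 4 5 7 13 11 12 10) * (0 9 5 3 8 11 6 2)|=|(0 9 14 5 4 3 8 11 12 10)(2 6)(7 13)|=10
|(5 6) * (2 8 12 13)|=|(2 8 12 13)(5 6)|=4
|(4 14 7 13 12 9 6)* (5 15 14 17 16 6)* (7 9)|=|(4 17 16 6)(5 15 14 9)(7 13 12)|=12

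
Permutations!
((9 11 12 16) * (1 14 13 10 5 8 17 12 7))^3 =((1 14 13 10 5 8 17 12 16 9 11 7))^3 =(1 10 17 9)(5 12 11 14)(7 13 8 16)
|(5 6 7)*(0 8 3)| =|(0 8 3)(5 6 7)| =3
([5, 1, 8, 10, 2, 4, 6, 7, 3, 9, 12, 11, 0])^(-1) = [12, 1, 4, 8, 5, 0, 6, 7, 2, 9, 3, 11, 10]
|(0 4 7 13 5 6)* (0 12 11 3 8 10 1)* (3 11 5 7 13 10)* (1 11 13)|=12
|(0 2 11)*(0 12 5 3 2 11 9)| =7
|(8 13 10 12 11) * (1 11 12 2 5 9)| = 8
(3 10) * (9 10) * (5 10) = (3 9 5 10) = [0, 1, 2, 9, 4, 10, 6, 7, 8, 5, 3]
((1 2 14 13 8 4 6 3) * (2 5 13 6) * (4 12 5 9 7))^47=(1 3 6 14 2 4 7 9)(5 12 8 13)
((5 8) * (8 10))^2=((5 10 8))^2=(5 8 10)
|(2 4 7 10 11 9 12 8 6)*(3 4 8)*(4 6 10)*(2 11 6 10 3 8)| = 14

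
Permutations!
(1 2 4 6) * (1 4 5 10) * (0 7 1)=[7, 2, 5, 3, 6, 10, 4, 1, 8, 9, 0]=(0 7 1 2 5 10)(4 6)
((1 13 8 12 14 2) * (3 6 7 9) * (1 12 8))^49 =((1 13)(2 12 14)(3 6 7 9))^49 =(1 13)(2 12 14)(3 6 7 9)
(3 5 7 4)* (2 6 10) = (2 6 10)(3 5 7 4) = [0, 1, 6, 5, 3, 7, 10, 4, 8, 9, 2]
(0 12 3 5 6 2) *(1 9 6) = [12, 9, 0, 5, 4, 1, 2, 7, 8, 6, 10, 11, 3] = (0 12 3 5 1 9 6 2)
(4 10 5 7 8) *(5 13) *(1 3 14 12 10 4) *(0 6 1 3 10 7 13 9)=[6, 10, 2, 14, 4, 13, 1, 8, 3, 0, 9, 11, 7, 5, 12]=(0 6 1 10 9)(3 14 12 7 8)(5 13)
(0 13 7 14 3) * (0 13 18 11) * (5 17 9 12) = [18, 1, 2, 13, 4, 17, 6, 14, 8, 12, 10, 0, 5, 7, 3, 15, 16, 9, 11] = (0 18 11)(3 13 7 14)(5 17 9 12)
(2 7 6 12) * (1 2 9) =[0, 2, 7, 3, 4, 5, 12, 6, 8, 1, 10, 11, 9] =(1 2 7 6 12 9)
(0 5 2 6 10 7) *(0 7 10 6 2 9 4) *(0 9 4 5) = (10)(4 9 5) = [0, 1, 2, 3, 9, 4, 6, 7, 8, 5, 10]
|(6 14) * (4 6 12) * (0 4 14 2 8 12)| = |(0 4 6 2 8 12 14)| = 7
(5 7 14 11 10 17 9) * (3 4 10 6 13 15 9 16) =(3 4 10 17 16)(5 7 14 11 6 13 15 9) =[0, 1, 2, 4, 10, 7, 13, 14, 8, 5, 17, 6, 12, 15, 11, 9, 3, 16]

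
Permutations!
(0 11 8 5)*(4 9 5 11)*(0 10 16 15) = (0 4 9 5 10 16 15)(8 11) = [4, 1, 2, 3, 9, 10, 6, 7, 11, 5, 16, 8, 12, 13, 14, 0, 15]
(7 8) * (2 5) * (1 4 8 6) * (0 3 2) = [3, 4, 5, 2, 8, 0, 1, 6, 7] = (0 3 2 5)(1 4 8 7 6)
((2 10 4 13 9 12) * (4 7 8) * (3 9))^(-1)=(2 12 9 3 13 4 8 7 10)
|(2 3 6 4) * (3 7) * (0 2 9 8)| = |(0 2 7 3 6 4 9 8)| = 8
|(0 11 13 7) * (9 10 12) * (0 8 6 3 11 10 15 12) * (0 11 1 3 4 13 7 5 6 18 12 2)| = |(0 10 11 7 8 18 12 9 15 2)(1 3)(4 13 5 6)| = 20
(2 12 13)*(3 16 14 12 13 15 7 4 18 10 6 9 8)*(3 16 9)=(2 13)(3 9 8 16 14 12 15 7 4 18 10 6)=[0, 1, 13, 9, 18, 5, 3, 4, 16, 8, 6, 11, 15, 2, 12, 7, 14, 17, 10]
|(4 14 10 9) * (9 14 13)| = 6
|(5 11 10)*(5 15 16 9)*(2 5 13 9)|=|(2 5 11 10 15 16)(9 13)|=6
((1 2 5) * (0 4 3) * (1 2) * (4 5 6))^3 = (0 6)(2 3)(4 5)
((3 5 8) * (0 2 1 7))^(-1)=((0 2 1 7)(3 5 8))^(-1)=(0 7 1 2)(3 8 5)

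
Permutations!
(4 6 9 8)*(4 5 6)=[0, 1, 2, 3, 4, 6, 9, 7, 5, 8]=(5 6 9 8)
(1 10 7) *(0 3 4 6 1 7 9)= (0 3 4 6 1 10 9)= [3, 10, 2, 4, 6, 5, 1, 7, 8, 0, 9]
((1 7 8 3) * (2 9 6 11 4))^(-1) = (1 3 8 7)(2 4 11 6 9)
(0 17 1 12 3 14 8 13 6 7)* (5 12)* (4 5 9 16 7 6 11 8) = (0 17 1 9 16 7)(3 14 4 5 12)(8 13 11) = [17, 9, 2, 14, 5, 12, 6, 0, 13, 16, 10, 8, 3, 11, 4, 15, 7, 1]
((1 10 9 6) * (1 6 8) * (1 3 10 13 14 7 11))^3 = ((1 13 14 7 11)(3 10 9 8))^3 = (1 7 13 11 14)(3 8 9 10)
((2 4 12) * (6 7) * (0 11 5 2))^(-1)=(0 12 4 2 5 11)(6 7)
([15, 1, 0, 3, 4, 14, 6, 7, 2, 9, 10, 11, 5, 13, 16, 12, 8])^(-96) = [0, 1, 2, 3, 4, 5, 6, 7, 8, 9, 10, 11, 12, 13, 14, 15, 16]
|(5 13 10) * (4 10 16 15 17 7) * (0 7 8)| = |(0 7 4 10 5 13 16 15 17 8)| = 10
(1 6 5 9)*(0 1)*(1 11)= (0 11 1 6 5 9)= [11, 6, 2, 3, 4, 9, 5, 7, 8, 0, 10, 1]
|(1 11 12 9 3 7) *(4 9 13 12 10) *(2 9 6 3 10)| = |(1 11 2 9 10 4 6 3 7)(12 13)| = 18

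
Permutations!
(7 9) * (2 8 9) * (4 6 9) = (2 8 4 6 9 7) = [0, 1, 8, 3, 6, 5, 9, 2, 4, 7]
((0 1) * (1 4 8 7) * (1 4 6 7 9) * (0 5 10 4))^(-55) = (0 7 6)(1 9 8 4 10 5)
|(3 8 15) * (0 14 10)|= 3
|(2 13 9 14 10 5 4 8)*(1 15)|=|(1 15)(2 13 9 14 10 5 4 8)|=8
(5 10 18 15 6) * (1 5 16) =(1 5 10 18 15 6 16) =[0, 5, 2, 3, 4, 10, 16, 7, 8, 9, 18, 11, 12, 13, 14, 6, 1, 17, 15]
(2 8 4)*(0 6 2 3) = (0 6 2 8 4 3) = [6, 1, 8, 0, 3, 5, 2, 7, 4]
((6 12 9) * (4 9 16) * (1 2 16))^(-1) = (1 12 6 9 4 16 2)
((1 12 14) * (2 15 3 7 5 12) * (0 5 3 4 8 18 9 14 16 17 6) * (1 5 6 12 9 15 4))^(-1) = (0 6)(1 15 18 8 4 2)(3 7)(5 14 9)(12 17 16)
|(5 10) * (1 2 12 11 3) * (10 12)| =|(1 2 10 5 12 11 3)| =7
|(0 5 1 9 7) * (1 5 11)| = 5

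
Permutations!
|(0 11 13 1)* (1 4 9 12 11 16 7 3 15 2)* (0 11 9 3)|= |(0 16 7)(1 11 13 4 3 15 2)(9 12)|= 42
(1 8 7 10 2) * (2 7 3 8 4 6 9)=(1 4 6 9 2)(3 8)(7 10)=[0, 4, 1, 8, 6, 5, 9, 10, 3, 2, 7]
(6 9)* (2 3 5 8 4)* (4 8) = (2 3 5 4)(6 9) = [0, 1, 3, 5, 2, 4, 9, 7, 8, 6]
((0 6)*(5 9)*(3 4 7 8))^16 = (9)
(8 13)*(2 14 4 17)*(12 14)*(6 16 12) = (2 6 16 12 14 4 17)(8 13) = [0, 1, 6, 3, 17, 5, 16, 7, 13, 9, 10, 11, 14, 8, 4, 15, 12, 2]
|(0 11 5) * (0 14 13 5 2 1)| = 12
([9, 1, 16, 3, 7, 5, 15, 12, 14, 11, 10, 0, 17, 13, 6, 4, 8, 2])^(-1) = [11, 1, 17, 3, 15, 5, 14, 4, 16, 0, 10, 9, 7, 13, 8, 6, 2, 12]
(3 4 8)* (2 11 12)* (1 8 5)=(1 8 3 4 5)(2 11 12)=[0, 8, 11, 4, 5, 1, 6, 7, 3, 9, 10, 12, 2]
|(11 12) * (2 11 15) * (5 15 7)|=6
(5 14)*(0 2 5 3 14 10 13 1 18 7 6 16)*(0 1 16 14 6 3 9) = (0 2 5 10 13 16 1 18 7 3 6 14 9) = [2, 18, 5, 6, 4, 10, 14, 3, 8, 0, 13, 11, 12, 16, 9, 15, 1, 17, 7]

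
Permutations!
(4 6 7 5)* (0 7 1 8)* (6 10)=[7, 8, 2, 3, 10, 4, 1, 5, 0, 9, 6]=(0 7 5 4 10 6 1 8)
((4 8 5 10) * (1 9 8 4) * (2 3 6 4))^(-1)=(1 10 5 8 9)(2 4 6 3)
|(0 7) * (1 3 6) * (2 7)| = |(0 2 7)(1 3 6)| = 3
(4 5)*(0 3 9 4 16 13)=[3, 1, 2, 9, 5, 16, 6, 7, 8, 4, 10, 11, 12, 0, 14, 15, 13]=(0 3 9 4 5 16 13)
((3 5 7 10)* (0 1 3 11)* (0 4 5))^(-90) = ((0 1 3)(4 5 7 10 11))^(-90) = (11)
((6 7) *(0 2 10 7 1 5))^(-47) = ((0 2 10 7 6 1 5))^(-47) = (0 10 6 5 2 7 1)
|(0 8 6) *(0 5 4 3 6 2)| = 12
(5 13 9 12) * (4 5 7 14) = (4 5 13 9 12 7 14) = [0, 1, 2, 3, 5, 13, 6, 14, 8, 12, 10, 11, 7, 9, 4]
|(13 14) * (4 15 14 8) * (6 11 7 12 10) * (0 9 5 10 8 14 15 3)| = 22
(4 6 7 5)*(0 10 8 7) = [10, 1, 2, 3, 6, 4, 0, 5, 7, 9, 8] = (0 10 8 7 5 4 6)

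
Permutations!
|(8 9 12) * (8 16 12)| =2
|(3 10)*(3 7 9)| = 4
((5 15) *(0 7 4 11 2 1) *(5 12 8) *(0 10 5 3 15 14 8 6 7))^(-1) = (1 2 11 4 7 6 12 15 3 8 14 5 10)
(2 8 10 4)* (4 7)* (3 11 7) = (2 8 10 3 11 7 4) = [0, 1, 8, 11, 2, 5, 6, 4, 10, 9, 3, 7]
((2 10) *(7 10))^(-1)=(2 10 7)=((2 7 10))^(-1)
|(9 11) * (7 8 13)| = |(7 8 13)(9 11)| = 6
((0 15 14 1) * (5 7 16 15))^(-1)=(0 1 14 15 16 7 5)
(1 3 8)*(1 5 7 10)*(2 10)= (1 3 8 5 7 2 10)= [0, 3, 10, 8, 4, 7, 6, 2, 5, 9, 1]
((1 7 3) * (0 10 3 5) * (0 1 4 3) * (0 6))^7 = ((0 10 6)(1 7 5)(3 4))^7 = (0 10 6)(1 7 5)(3 4)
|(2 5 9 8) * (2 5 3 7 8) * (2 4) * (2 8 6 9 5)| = 7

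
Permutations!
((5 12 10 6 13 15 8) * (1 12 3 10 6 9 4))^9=((1 12 6 13 15 8 5 3 10 9 4))^9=(1 9 3 8 13 12 4 10 5 15 6)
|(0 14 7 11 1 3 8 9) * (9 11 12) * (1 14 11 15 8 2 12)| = 18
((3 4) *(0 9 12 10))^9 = ((0 9 12 10)(3 4))^9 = (0 9 12 10)(3 4)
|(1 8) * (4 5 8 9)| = |(1 9 4 5 8)| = 5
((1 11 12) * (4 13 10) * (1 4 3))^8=((1 11 12 4 13 10 3))^8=(1 11 12 4 13 10 3)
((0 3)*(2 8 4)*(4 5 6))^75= (8)(0 3)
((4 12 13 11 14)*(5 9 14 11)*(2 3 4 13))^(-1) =(2 12 4 3)(5 13 14 9)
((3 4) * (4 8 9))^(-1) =(3 4 9 8)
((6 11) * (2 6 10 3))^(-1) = (2 3 10 11 6)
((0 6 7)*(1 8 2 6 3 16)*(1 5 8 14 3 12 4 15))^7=(0 16 12 5 4 8 15 2 1 6 14 7 3)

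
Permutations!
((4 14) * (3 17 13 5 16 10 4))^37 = ((3 17 13 5 16 10 4 14))^37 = (3 10 13 14 16 17 4 5)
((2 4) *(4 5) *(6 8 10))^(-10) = (2 4 5)(6 10 8)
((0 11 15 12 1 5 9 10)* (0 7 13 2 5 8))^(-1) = (0 8 1 12 15 11)(2 13 7 10 9 5)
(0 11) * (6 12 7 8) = (0 11)(6 12 7 8) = [11, 1, 2, 3, 4, 5, 12, 8, 6, 9, 10, 0, 7]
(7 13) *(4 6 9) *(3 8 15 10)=[0, 1, 2, 8, 6, 5, 9, 13, 15, 4, 3, 11, 12, 7, 14, 10]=(3 8 15 10)(4 6 9)(7 13)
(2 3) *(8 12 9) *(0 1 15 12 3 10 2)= (0 1 15 12 9 8 3)(2 10)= [1, 15, 10, 0, 4, 5, 6, 7, 3, 8, 2, 11, 9, 13, 14, 12]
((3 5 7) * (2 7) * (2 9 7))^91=((3 5 9 7))^91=(3 7 9 5)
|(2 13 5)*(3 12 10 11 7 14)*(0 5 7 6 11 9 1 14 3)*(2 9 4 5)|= 12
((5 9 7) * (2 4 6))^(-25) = (2 6 4)(5 7 9)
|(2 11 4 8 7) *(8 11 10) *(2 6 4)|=7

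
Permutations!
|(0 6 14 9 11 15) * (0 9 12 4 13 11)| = 9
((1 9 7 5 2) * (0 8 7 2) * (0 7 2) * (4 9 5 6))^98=(0 9 4 6 7 5 1 2 8)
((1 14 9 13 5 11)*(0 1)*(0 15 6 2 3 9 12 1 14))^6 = (0 12)(1 14)(2 15 5 9)(3 6 11 13)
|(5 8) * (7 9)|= 2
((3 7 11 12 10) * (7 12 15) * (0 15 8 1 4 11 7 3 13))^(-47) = ((0 15 3 12 10 13)(1 4 11 8))^(-47) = (0 15 3 12 10 13)(1 4 11 8)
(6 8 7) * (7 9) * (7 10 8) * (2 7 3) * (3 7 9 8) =(2 9 10 3)(6 7) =[0, 1, 9, 2, 4, 5, 7, 6, 8, 10, 3]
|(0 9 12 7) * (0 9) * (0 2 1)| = 3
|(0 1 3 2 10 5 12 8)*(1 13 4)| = |(0 13 4 1 3 2 10 5 12 8)| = 10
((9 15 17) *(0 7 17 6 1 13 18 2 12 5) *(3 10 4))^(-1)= ((0 7 17 9 15 6 1 13 18 2 12 5)(3 10 4))^(-1)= (0 5 12 2 18 13 1 6 15 9 17 7)(3 4 10)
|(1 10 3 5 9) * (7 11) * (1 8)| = 6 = |(1 10 3 5 9 8)(7 11)|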